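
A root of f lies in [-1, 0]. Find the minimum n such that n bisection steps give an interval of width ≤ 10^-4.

Width after n steps is 1/2^n. Need 2^n ≥ 1/10^-4 = 10000.
2^13 = 8192 < 10000 ≤ 2^14 = 16384, so n = 14.

14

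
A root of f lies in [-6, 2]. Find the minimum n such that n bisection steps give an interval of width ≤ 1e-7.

27

Width after n steps is 8/2^n. Need 2^n ≥ 8/1e-7 = 80000000.
2^26 = 67108864 < 80000000 ≤ 2^27 = 134217728, so n = 27.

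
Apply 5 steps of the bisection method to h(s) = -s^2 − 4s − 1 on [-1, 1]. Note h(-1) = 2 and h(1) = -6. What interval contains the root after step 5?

[-0.3125, -0.25]

s = 0 gives h = -1, negative; keep [-1, 0]
s = -0.5 gives h = 0.75, positive; keep [-0.5, 0]
s = -0.25 gives h = -0.0625, negative; keep [-0.5, -0.25]
s = -0.375 gives h = 0.3594, positive; keep [-0.375, -0.25]
s = -0.3125 gives h = 0.1523, positive; keep [-0.3125, -0.25]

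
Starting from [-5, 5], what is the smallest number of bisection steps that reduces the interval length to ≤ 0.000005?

21

Width after n steps is 10/2^n. Need 2^n ≥ 10/0.000005 = 2000000.
2^20 = 1048576 < 2000000 ≤ 2^21 = 2097152, so n = 21.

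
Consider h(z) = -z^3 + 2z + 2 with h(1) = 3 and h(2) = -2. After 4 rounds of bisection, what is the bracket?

midpoint 1.5: h = 1.625 > 0 → [1.5, 2]
midpoint 1.75: h = 0.140625 > 0 → [1.75, 2]
midpoint 1.875: h = -0.841797 < 0 → [1.75, 1.875]
midpoint 1.8125: h = -0.3293 < 0 → [1.75, 1.8125]

[1.75, 1.8125]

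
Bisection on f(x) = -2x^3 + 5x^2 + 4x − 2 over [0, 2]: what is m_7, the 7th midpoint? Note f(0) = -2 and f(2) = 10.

0.359375

midpoint 1: f = 5 > 0 → [0, 1]
midpoint 0.5: f = 1 > 0 → [0, 0.5]
midpoint 0.25: f = -0.71875 < 0 → [0.25, 0.5]
midpoint 0.375: f = 0.0977 > 0 → [0.25, 0.375]
midpoint 0.3125: f = -0.3228 < 0 → [0.3125, 0.375]
midpoint 0.34375: f = -0.1154 < 0 → [0.34375, 0.375]
midpoint 0.359375: f = -0.0096 < 0 → [0.359375, 0.375]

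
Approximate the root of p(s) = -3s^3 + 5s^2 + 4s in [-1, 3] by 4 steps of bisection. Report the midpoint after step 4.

m = 1, p(m) = 6 (+); new bracket [1, 3]
m = 2, p(m) = 4 (+); new bracket [2, 3]
m = 2.5, p(m) = -5.625 (−); new bracket [2, 2.5]
m = 2.25, p(m) = 0.1406 (+); new bracket [2.25, 2.5]

2.25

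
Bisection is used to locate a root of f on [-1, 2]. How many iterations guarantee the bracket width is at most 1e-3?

Width after n steps is 3/2^n. Need 2^n ≥ 3/1e-3 = 3000.
2^11 = 2048 < 3000 ≤ 2^12 = 4096, so n = 12.

12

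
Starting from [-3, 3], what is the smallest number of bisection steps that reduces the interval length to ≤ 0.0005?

14

Width after n steps is 6/2^n. Need 2^n ≥ 6/0.0005 = 12000.
2^13 = 8192 < 12000 ≤ 2^14 = 16384, so n = 14.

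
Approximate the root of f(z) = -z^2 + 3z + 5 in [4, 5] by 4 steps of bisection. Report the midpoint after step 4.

4.1875

midpoint 4.5: f = -1.75 < 0 → [4, 4.5]
midpoint 4.25: f = -0.3125 < 0 → [4, 4.25]
midpoint 4.125: f = 0.359375 > 0 → [4.125, 4.25]
midpoint 4.1875: f = 0.0273 > 0 → [4.1875, 4.25]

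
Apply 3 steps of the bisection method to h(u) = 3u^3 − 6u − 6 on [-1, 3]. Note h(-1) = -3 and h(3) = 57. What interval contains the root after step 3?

u = 1 gives h = -9, negative; keep [1, 3]
u = 2 gives h = 6, positive; keep [1, 2]
u = 1.5 gives h = -4.875, negative; keep [1.5, 2]

[1.5, 2]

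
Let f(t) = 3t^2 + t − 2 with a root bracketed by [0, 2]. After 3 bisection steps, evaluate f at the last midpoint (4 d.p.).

m = 1, f(m) = 2 (+); new bracket [0, 1]
m = 0.5, f(m) = -0.75 (−); new bracket [0.5, 1]
m = 0.75, f(m) = 0.4375 (+); new bracket [0.5, 0.75]

0.4375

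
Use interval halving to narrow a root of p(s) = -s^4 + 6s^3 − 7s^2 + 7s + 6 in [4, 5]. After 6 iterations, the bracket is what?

m = 4.5, p(m) = 32.4375 (+); new bracket [4.5, 5]
m = 4.75, p(m) = 15.277344 (+); new bracket [4.75, 5]
m = 4.875, p(m) = 4.105225 (+); new bracket [4.875, 5]
m = 4.9375, p(m) = -2.1958 (−); new bracket [4.875, 4.9375]
m = 4.90625, p(m) = 1.0163 (+); new bracket [4.90625, 4.9375]
m = 4.921875, p(m) = -0.5742 (−); new bracket [4.90625, 4.921875]

[4.90625, 4.921875]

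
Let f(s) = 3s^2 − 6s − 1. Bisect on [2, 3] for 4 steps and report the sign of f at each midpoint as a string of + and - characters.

++-+

m = 2.5, f(m) = 2.75 (+); new bracket [2, 2.5]
m = 2.25, f(m) = 0.6875 (+); new bracket [2, 2.25]
m = 2.125, f(m) = -0.203125 (−); new bracket [2.125, 2.25]
m = 2.1875, f(m) = 0.2305 (+); new bracket [2.125, 2.1875]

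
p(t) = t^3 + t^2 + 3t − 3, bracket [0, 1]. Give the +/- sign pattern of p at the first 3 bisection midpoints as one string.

midpoint 0.5: p = -1.125 < 0 → [0.5, 1]
midpoint 0.75: p = 0.234375 > 0 → [0.5, 0.75]
midpoint 0.625: p = -0.490234 < 0 → [0.625, 0.75]

-+-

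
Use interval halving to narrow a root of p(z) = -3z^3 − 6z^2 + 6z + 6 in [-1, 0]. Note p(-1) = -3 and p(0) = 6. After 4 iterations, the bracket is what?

m = -0.5, p(m) = 1.875 (+); new bracket [-1, -0.5]
m = -0.75, p(m) = -0.609375 (−); new bracket [-0.75, -0.5]
m = -0.625, p(m) = 0.638672 (+); new bracket [-0.75, -0.625]
m = -0.6875, p(m) = 0.0139 (+); new bracket [-0.75, -0.6875]

[-0.75, -0.6875]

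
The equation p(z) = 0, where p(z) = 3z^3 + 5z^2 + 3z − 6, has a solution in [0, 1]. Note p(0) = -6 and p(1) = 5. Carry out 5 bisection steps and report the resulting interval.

p(0.5) = -2.875 < 0, so the root lies in [0.5, 1]
p(0.75) = 0.328125 > 0, so the root lies in [0.5, 0.75]
p(0.625) = -1.439453 < 0, so the root lies in [0.625, 0.75]
p(0.6875) = -0.5994 < 0, so the root lies in [0.6875, 0.75]
p(0.71875) = -0.1468 < 0, so the root lies in [0.71875, 0.75]

[0.71875, 0.75]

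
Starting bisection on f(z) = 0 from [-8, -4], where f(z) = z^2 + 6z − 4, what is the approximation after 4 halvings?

f(-6) = -4 < 0, so the root lies in [-8, -6]
f(-7) = 3 > 0, so the root lies in [-7, -6]
f(-6.5) = -0.75 < 0, so the root lies in [-7, -6.5]
f(-6.75) = 1.0625 > 0, so the root lies in [-6.75, -6.5]

-6.75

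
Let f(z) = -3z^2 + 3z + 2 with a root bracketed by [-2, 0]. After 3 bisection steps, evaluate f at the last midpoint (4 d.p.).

midpoint -1: f = -4 < 0 → [-1, 0]
midpoint -0.5: f = -0.25 < 0 → [-0.5, 0]
midpoint -0.25: f = 1.0625 > 0 → [-0.5, -0.25]

1.0625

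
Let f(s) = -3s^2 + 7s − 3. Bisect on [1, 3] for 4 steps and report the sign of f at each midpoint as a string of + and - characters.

midpoint 2: f = -1 < 0 → [1, 2]
midpoint 1.5: f = 0.75 > 0 → [1.5, 2]
midpoint 1.75: f = 0.0625 > 0 → [1.75, 2]
midpoint 1.875: f = -0.4219 < 0 → [1.75, 1.875]

-++-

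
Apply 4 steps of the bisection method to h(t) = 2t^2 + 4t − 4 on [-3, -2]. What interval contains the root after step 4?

h(-2.5) = -1.5 < 0, so the root lies in [-3, -2.5]
h(-2.75) = 0.125 > 0, so the root lies in [-2.75, -2.5]
h(-2.625) = -0.71875 < 0, so the root lies in [-2.75, -2.625]
h(-2.6875) = -0.3047 < 0, so the root lies in [-2.75, -2.6875]

[-2.75, -2.6875]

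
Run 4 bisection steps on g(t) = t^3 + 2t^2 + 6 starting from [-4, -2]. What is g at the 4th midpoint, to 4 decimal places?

-1.2324

m = -3, g(m) = -3 (−); new bracket [-3, -2]
m = -2.5, g(m) = 2.875 (+); new bracket [-3, -2.5]
m = -2.75, g(m) = 0.328125 (+); new bracket [-3, -2.75]
m = -2.875, g(m) = -1.2324 (−); new bracket [-2.875, -2.75]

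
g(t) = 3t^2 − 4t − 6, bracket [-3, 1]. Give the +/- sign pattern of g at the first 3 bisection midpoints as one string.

m = -1, g(m) = 1 (+); new bracket [-1, 1]
m = 0, g(m) = -6 (−); new bracket [-1, 0]
m = -0.5, g(m) = -3.25 (−); new bracket [-1, -0.5]

+--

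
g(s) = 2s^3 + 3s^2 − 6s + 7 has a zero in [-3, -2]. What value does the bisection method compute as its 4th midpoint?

-2.9375

m = -2.5, g(m) = 9.5 (+); new bracket [-3, -2.5]
m = -2.75, g(m) = 4.59375 (+); new bracket [-3, -2.75]
m = -2.875, g(m) = 1.519531 (+); new bracket [-3, -2.875]
m = -2.9375, g(m) = -0.1831 (−); new bracket [-2.9375, -2.875]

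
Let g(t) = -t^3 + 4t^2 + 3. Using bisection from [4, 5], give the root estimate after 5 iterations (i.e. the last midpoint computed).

g(4.5) = -7.125 < 0, so the root lies in [4, 4.5]
g(4.25) = -1.515625 < 0, so the root lies in [4, 4.25]
g(4.125) = 0.873047 > 0, so the root lies in [4.125, 4.25]
g(4.1875) = -0.2878 < 0, so the root lies in [4.125, 4.1875]
g(4.15625) = 0.3009 > 0, so the root lies in [4.15625, 4.1875]

4.15625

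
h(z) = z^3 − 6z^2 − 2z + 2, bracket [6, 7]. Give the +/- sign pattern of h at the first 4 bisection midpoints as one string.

h(6.5) = 10.125 > 0, so the root lies in [6, 6.5]
h(6.25) = -0.734375 < 0, so the root lies in [6.25, 6.5]
h(6.375) = 4.490234 > 0, so the root lies in [6.25, 6.375]
h(6.3125) = 1.8274 > 0, so the root lies in [6.25, 6.3125]

+-++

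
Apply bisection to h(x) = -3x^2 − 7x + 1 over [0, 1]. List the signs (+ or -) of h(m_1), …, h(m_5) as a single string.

--+--

x = 0.5 gives h = -3.25, negative; keep [0, 0.5]
x = 0.25 gives h = -0.9375, negative; keep [0, 0.25]
x = 0.125 gives h = 0.078125, positive; keep [0.125, 0.25]
x = 0.1875 gives h = -0.418, negative; keep [0.125, 0.1875]
x = 0.15625 gives h = -0.167, negative; keep [0.125, 0.15625]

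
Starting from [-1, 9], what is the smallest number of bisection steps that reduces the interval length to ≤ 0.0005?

Width after n steps is 10/2^n. Need 2^n ≥ 10/0.0005 = 20000.
2^14 = 16384 < 20000 ≤ 2^15 = 32768, so n = 15.

15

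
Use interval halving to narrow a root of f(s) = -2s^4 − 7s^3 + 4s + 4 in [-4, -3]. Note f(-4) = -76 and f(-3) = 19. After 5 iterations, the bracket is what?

[-3.40625, -3.375]

m = -3.5, f(m) = -10 (−); new bracket [-3.5, -3]
m = -3.25, f(m) = 8.164062 (+); new bracket [-3.5, -3.25]
m = -3.375, f(m) = 0.11084 (+); new bracket [-3.5, -3.375]
m = -3.4375, f(m) = -4.6726 (−); new bracket [-3.4375, -3.375]
m = -3.40625, f(m) = -2.2148 (−); new bracket [-3.40625, -3.375]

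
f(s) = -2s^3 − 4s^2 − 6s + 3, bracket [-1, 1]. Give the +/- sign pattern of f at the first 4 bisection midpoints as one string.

+-++

m = 0, f(m) = 3 (+); new bracket [0, 1]
m = 0.5, f(m) = -1.25 (−); new bracket [0, 0.5]
m = 0.25, f(m) = 1.21875 (+); new bracket [0.25, 0.5]
m = 0.375, f(m) = 0.082 (+); new bracket [0.375, 0.5]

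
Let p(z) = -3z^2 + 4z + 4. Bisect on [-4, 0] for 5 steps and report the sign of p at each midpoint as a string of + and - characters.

--+-+

p(-2) = -16 < 0, so the root lies in [-2, 0]
p(-1) = -3 < 0, so the root lies in [-1, 0]
p(-0.5) = 1.25 > 0, so the root lies in [-1, -0.5]
p(-0.75) = -0.6875 < 0, so the root lies in [-0.75, -0.5]
p(-0.625) = 0.3281 > 0, so the root lies in [-0.75, -0.625]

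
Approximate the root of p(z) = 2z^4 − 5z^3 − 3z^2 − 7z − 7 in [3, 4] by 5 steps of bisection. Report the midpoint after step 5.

3.34375

p(3.5) = 17.5 > 0, so the root lies in [3, 3.5]
p(3.25) = -9.945312 < 0, so the root lies in [3.25, 3.5]
p(3.375) = 2.479004 > 0, so the root lies in [3.25, 3.375]
p(3.3125) = -4.0417 < 0, so the root lies in [3.3125, 3.375]
p(3.34375) = -0.8605 < 0, so the root lies in [3.34375, 3.375]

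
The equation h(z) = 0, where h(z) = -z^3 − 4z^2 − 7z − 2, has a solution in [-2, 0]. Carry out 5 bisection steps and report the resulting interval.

midpoint -1: h = 2 > 0 → [-1, 0]
midpoint -0.5: h = 0.625 > 0 → [-0.5, 0]
midpoint -0.25: h = -0.484375 < 0 → [-0.5, -0.25]
midpoint -0.375: h = 0.1152 > 0 → [-0.375, -0.25]
midpoint -0.3125: h = -0.1726 < 0 → [-0.375, -0.3125]

[-0.375, -0.3125]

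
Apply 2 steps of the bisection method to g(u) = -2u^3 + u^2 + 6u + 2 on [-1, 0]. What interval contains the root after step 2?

[-0.5, -0.25]

g(-0.5) = -0.5 < 0, so the root lies in [-0.5, 0]
g(-0.25) = 0.59375 > 0, so the root lies in [-0.5, -0.25]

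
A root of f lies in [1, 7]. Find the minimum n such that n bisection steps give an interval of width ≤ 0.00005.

Width after n steps is 6/2^n. Need 2^n ≥ 6/0.00005 = 120000.
2^16 = 65536 < 120000 ≤ 2^17 = 131072, so n = 17.

17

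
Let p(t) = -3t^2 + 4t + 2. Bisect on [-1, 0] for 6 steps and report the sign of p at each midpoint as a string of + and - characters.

m = -0.5, p(m) = -0.75 (−); new bracket [-0.5, 0]
m = -0.25, p(m) = 0.8125 (+); new bracket [-0.5, -0.25]
m = -0.375, p(m) = 0.078125 (+); new bracket [-0.5, -0.375]
m = -0.4375, p(m) = -0.3242 (−); new bracket [-0.4375, -0.375]
m = -0.40625, p(m) = -0.1201 (−); new bracket [-0.40625, -0.375]
m = -0.390625, p(m) = -0.0203 (−); new bracket [-0.390625, -0.375]

-++---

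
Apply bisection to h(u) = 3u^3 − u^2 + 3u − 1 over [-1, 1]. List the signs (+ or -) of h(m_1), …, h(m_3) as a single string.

-+-

u = 0 gives h = -1, negative; keep [0, 1]
u = 0.5 gives h = 0.625, positive; keep [0, 0.5]
u = 0.25 gives h = -0.265625, negative; keep [0.25, 0.5]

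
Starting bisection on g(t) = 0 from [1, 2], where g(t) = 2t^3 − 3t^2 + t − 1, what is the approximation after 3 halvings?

m = 1.5, g(m) = 0.5 (+); new bracket [1, 1.5]
m = 1.25, g(m) = -0.53125 (−); new bracket [1.25, 1.5]
m = 1.375, g(m) = -0.097656 (−); new bracket [1.375, 1.5]

1.375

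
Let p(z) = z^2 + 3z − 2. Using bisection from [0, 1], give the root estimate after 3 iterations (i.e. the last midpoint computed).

0.625

p(0.5) = -0.25 < 0, so the root lies in [0.5, 1]
p(0.75) = 0.8125 > 0, so the root lies in [0.5, 0.75]
p(0.625) = 0.265625 > 0, so the root lies in [0.5, 0.625]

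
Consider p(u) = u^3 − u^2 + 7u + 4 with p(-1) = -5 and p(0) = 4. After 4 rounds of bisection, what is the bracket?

[-0.5625, -0.5]

midpoint -0.5: p = 0.125 > 0 → [-1, -0.5]
midpoint -0.75: p = -2.234375 < 0 → [-0.75, -0.5]
midpoint -0.625: p = -1.009766 < 0 → [-0.625, -0.5]
midpoint -0.5625: p = -0.4319 < 0 → [-0.5625, -0.5]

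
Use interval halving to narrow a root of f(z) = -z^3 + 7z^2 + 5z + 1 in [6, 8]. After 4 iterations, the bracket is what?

z = 7 gives f = 36, positive; keep [7, 8]
z = 7.5 gives f = 10.375, positive; keep [7.5, 8]
z = 7.75 gives f = -5.296875, negative; keep [7.5, 7.75]
z = 7.625 gives f = 2.7871, positive; keep [7.625, 7.75]

[7.625, 7.75]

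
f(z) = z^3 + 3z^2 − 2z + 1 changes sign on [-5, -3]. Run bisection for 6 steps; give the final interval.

[-3.65625, -3.625]

f(-4) = -7 < 0, so the root lies in [-4, -3]
f(-3.5) = 1.875 > 0, so the root lies in [-4, -3.5]
f(-3.75) = -2.046875 < 0, so the root lies in [-3.75, -3.5]
f(-3.625) = 0.0371 > 0, so the root lies in [-3.75, -3.625]
f(-3.6875) = -0.9734 < 0, so the root lies in [-3.6875, -3.625]
f(-3.65625) = -0.4604 < 0, so the root lies in [-3.65625, -3.625]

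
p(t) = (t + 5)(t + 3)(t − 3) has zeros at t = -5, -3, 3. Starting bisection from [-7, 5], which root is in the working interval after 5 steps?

3

midpoint -1: p = -32 < 0 → [-1, 5]
midpoint 2: p = -35 < 0 → [2, 5]
midpoint 3.5: p = 27.625 > 0 → [2, 3.5]
midpoint 2.75: p = -11.1406 < 0 → [2.75, 3.5]
midpoint 3.125: p = 6.2207 > 0 → [2.75, 3.125]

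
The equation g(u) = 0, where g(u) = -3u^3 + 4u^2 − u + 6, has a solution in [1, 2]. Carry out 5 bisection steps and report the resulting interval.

[1.75, 1.78125]

g(1.5) = 3.375 > 0, so the root lies in [1.5, 2]
g(1.75) = 0.421875 > 0, so the root lies in [1.75, 2]
g(1.875) = -1.587891 < 0, so the root lies in [1.75, 1.875]
g(1.8125) = -0.5349 < 0, so the root lies in [1.75, 1.8125]
g(1.78125) = -0.0448 < 0, so the root lies in [1.75, 1.78125]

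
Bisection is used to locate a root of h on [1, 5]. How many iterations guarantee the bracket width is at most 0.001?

Width after n steps is 4/2^n. Need 2^n ≥ 4/0.001 = 4000.
2^11 = 2048 < 4000 ≤ 2^12 = 4096, so n = 12.

12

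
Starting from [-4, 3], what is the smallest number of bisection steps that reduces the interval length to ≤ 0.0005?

14

Width after n steps is 7/2^n. Need 2^n ≥ 7/0.0005 = 14000.
2^13 = 8192 < 14000 ≤ 2^14 = 16384, so n = 14.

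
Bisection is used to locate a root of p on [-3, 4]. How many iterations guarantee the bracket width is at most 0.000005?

21

Width after n steps is 7/2^n. Need 2^n ≥ 7/0.000005 = 1400000.
2^20 = 1048576 < 1400000 ≤ 2^21 = 2097152, so n = 21.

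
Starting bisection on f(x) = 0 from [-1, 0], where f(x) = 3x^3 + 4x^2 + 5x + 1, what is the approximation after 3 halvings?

x = -0.5 gives f = -0.875, negative; keep [-0.5, 0]
x = -0.25 gives f = -0.046875, negative; keep [-0.25, 0]
x = -0.125 gives f = 0.431641, positive; keep [-0.25, -0.125]

-0.125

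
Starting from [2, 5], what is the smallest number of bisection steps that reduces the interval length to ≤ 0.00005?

Width after n steps is 3/2^n. Need 2^n ≥ 3/0.00005 = 60000.
2^15 = 32768 < 60000 ≤ 2^16 = 65536, so n = 16.

16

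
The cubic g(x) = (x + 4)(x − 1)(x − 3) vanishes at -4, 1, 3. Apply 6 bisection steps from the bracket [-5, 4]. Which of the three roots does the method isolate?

-4

g(-0.5) = 18.375 > 0, so the root lies in [-5, -0.5]
g(-2.75) = 26.953125 > 0, so the root lies in [-5, -2.75]
g(-3.875) = 4.189453 > 0, so the root lies in [-5, -3.875]
g(-4.4375) = -17.6931 < 0, so the root lies in [-4.4375, -3.875]
g(-4.15625) = -5.7655 < 0, so the root lies in [-4.15625, -3.875]
g(-4.015625) = -0.5498 < 0, so the root lies in [-4.015625, -3.875]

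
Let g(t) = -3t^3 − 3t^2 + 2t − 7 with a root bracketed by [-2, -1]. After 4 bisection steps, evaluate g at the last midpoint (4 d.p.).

g(-1.5) = -6.625 < 0, so the root lies in [-2, -1.5]
g(-1.75) = -3.609375 < 0, so the root lies in [-2, -1.75]
g(-1.875) = -1.521484 < 0, so the root lies in [-2, -1.875]
g(-1.9375) = -0.3171 < 0, so the root lies in [-2, -1.9375]

-0.3171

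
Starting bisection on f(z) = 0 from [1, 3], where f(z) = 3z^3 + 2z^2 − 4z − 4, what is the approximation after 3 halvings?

midpoint 2: f = 20 > 0 → [1, 2]
midpoint 1.5: f = 4.625 > 0 → [1, 1.5]
midpoint 1.25: f = -0.015625 < 0 → [1.25, 1.5]

1.25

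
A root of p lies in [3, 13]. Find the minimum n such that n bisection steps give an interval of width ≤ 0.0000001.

Width after n steps is 10/2^n. Need 2^n ≥ 10/0.0000001 = 100000000.
2^26 = 67108864 < 100000000 ≤ 2^27 = 134217728, so n = 27.

27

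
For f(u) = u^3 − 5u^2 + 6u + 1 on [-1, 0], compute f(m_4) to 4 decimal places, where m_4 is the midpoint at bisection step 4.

m = -0.5, f(m) = -3.375 (−); new bracket [-0.5, 0]
m = -0.25, f(m) = -0.828125 (−); new bracket [-0.25, 0]
m = -0.125, f(m) = 0.169922 (+); new bracket [-0.25, -0.125]
m = -0.1875, f(m) = -0.3074 (−); new bracket [-0.1875, -0.125]

-0.3074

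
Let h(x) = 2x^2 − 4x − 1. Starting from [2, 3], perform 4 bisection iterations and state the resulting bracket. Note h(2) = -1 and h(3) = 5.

[2.1875, 2.25]

x = 2.5 gives h = 1.5, positive; keep [2, 2.5]
x = 2.25 gives h = 0.125, positive; keep [2, 2.25]
x = 2.125 gives h = -0.46875, negative; keep [2.125, 2.25]
x = 2.1875 gives h = -0.1797, negative; keep [2.1875, 2.25]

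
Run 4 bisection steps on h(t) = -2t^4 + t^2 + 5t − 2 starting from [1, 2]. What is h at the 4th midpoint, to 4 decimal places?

h(1.5) = -2.375 < 0, so the root lies in [1, 1.5]
h(1.25) = 0.929688 > 0, so the root lies in [1.25, 1.5]
h(1.375) = -0.383301 < 0, so the root lies in [1.25, 1.375]
h(1.3125) = 0.3501 > 0, so the root lies in [1.3125, 1.375]

0.3501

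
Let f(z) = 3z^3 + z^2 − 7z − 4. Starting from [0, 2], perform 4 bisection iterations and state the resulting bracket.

f(1) = -7 < 0, so the root lies in [1, 2]
f(1.5) = -2.125 < 0, so the root lies in [1.5, 2]
f(1.75) = 2.890625 > 0, so the root lies in [1.5, 1.75]
f(1.625) = 0.1387 > 0, so the root lies in [1.5, 1.625]

[1.5, 1.625]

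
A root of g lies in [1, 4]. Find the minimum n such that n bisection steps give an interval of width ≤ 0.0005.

13

Width after n steps is 3/2^n. Need 2^n ≥ 3/0.0005 = 6000.
2^12 = 4096 < 6000 ≤ 2^13 = 8192, so n = 13.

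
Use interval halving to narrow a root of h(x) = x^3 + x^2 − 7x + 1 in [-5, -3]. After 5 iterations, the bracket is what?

m = -4, h(m) = -19 (−); new bracket [-4, -3]
m = -3.5, h(m) = -5.125 (−); new bracket [-3.5, -3]
m = -3.25, h(m) = -0.015625 (−); new bracket [-3.25, -3]
m = -3.125, h(m) = 2.123 (+); new bracket [-3.25, -3.125]
m = -3.1875, h(m) = 1.0872 (+); new bracket [-3.25, -3.1875]

[-3.25, -3.1875]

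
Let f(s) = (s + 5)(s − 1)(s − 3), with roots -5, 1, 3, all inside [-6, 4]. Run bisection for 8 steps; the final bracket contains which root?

-5

midpoint -1: f = 32 > 0 → [-6, -1]
midpoint -3.5: f = 43.875 > 0 → [-6, -3.5]
midpoint -4.75: f = 11.140625 > 0 → [-6, -4.75]
midpoint -5.375: f = -20.0215 < 0 → [-5.375, -4.75]
midpoint -5.0625: f = -3.0549 < 0 → [-5.0625, -4.75]
midpoint -4.90625: f = 4.3778 > 0 → [-5.0625, -4.90625]
midpoint -4.984375: f = 0.7466 > 0 → [-5.0625, -4.984375]
midpoint -5.0234375: f = -1.1327 < 0 → [-5.0234375, -4.984375]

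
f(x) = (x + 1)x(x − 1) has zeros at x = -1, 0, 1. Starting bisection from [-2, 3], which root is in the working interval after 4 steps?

1

m = 0.5, f(m) = -0.375 (−); new bracket [0.5, 3]
m = 1.75, f(m) = 3.609375 (+); new bracket [0.5, 1.75]
m = 1.125, f(m) = 0.298828 (+); new bracket [0.5, 1.125]
m = 0.8125, f(m) = -0.2761 (−); new bracket [0.8125, 1.125]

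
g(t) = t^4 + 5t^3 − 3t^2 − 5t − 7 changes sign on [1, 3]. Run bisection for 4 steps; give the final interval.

[1.375, 1.5]

g(2) = 27 > 0, so the root lies in [1, 2]
g(1.5) = 0.6875 > 0, so the root lies in [1, 1.5]
g(1.25) = -5.730469 < 0, so the root lies in [1.25, 1.5]
g(1.375) = -2.9744 < 0, so the root lies in [1.375, 1.5]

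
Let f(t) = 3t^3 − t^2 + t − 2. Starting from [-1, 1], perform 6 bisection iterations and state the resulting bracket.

midpoint 0: f = -2 < 0 → [0, 1]
midpoint 0.5: f = -1.375 < 0 → [0.5, 1]
midpoint 0.75: f = -0.546875 < 0 → [0.75, 1]
midpoint 0.875: f = 0.1191 > 0 → [0.75, 0.875]
midpoint 0.8125: f = -0.2385 < 0 → [0.8125, 0.875]
midpoint 0.84375: f = -0.0661 < 0 → [0.84375, 0.875]

[0.84375, 0.875]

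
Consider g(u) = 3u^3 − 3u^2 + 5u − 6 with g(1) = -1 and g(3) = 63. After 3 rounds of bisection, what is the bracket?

m = 2, g(m) = 16 (+); new bracket [1, 2]
m = 1.5, g(m) = 4.875 (+); new bracket [1, 1.5]
m = 1.25, g(m) = 1.421875 (+); new bracket [1, 1.25]

[1, 1.25]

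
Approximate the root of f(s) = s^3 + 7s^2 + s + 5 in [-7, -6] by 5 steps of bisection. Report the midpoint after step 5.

midpoint -6.5: f = 19.625 > 0 → [-7, -6.5]
midpoint -6.75: f = 9.640625 > 0 → [-7, -6.75]
midpoint -6.875: f = 4.033203 > 0 → [-7, -6.875]
midpoint -6.9375: f = 1.0706 > 0 → [-7, -6.9375]
midpoint -6.96875: f = -0.4511 < 0 → [-6.96875, -6.9375]

-6.96875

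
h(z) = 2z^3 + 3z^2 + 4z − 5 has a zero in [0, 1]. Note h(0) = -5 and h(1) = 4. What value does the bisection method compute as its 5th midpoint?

0.71875

midpoint 0.5: h = -2 < 0 → [0.5, 1]
midpoint 0.75: h = 0.53125 > 0 → [0.5, 0.75]
midpoint 0.625: h = -0.839844 < 0 → [0.625, 0.75]
midpoint 0.6875: h = -0.1821 < 0 → [0.6875, 0.75]
midpoint 0.71875: h = 0.1674 > 0 → [0.6875, 0.71875]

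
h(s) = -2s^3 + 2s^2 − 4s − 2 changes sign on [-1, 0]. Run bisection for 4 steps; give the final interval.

m = -0.5, h(m) = 0.75 (+); new bracket [-0.5, 0]
m = -0.25, h(m) = -0.84375 (−); new bracket [-0.5, -0.25]
m = -0.375, h(m) = -0.113281 (−); new bracket [-0.5, -0.375]
m = -0.4375, h(m) = 0.3003 (+); new bracket [-0.4375, -0.375]

[-0.4375, -0.375]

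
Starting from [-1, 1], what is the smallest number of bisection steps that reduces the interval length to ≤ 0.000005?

Width after n steps is 2/2^n. Need 2^n ≥ 2/0.000005 = 400000.
2^18 = 262144 < 400000 ≤ 2^19 = 524288, so n = 19.

19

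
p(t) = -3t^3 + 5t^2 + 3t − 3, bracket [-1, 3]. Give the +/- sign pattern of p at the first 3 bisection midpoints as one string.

midpoint 1: p = 2 > 0 → [1, 3]
midpoint 2: p = -1 < 0 → [1, 2]
midpoint 1.5: p = 2.625 > 0 → [1.5, 2]

+-+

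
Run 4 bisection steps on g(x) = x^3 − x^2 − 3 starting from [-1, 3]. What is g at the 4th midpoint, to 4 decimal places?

-0.7031

m = 1, g(m) = -3 (−); new bracket [1, 3]
m = 2, g(m) = 1 (+); new bracket [1, 2]
m = 1.5, g(m) = -1.875 (−); new bracket [1.5, 2]
m = 1.75, g(m) = -0.7031 (−); new bracket [1.75, 2]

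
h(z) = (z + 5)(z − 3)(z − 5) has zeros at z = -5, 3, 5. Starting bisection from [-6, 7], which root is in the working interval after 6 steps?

-5

h(0.5) = 61.875 > 0, so the root lies in [-6, 0.5]
h(-2.75) = 100.265625 > 0, so the root lies in [-6, -2.75]
h(-4.375) = 43.212891 > 0, so the root lies in [-6, -4.375]
h(-5.1875) = -15.6394 < 0, so the root lies in [-5.1875, -4.375]
h(-4.78125) = 16.6491 > 0, so the root lies in [-5.1875, -4.78125]
h(-4.984375) = 1.2456 > 0, so the root lies in [-5.1875, -4.984375]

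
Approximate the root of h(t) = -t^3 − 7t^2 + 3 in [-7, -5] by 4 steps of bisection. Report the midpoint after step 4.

t = -6 gives h = -33, negative; keep [-7, -6]
t = -6.5 gives h = -18.125, negative; keep [-7, -6.5]
t = -6.75 gives h = -8.390625, negative; keep [-7, -6.75]
t = -6.875 gives h = -2.9082, negative; keep [-7, -6.875]

-6.875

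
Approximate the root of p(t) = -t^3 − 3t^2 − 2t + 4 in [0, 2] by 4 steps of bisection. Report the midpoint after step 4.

0.875

m = 1, p(m) = -2 (−); new bracket [0, 1]
m = 0.5, p(m) = 2.125 (+); new bracket [0.5, 1]
m = 0.75, p(m) = 0.390625 (+); new bracket [0.75, 1]
m = 0.875, p(m) = -0.7168 (−); new bracket [0.75, 0.875]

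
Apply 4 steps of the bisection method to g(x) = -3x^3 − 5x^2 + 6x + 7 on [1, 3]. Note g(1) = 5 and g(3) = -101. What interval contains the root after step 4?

[1.25, 1.375]

g(2) = -25 < 0, so the root lies in [1, 2]
g(1.5) = -5.375 < 0, so the root lies in [1, 1.5]
g(1.25) = 0.828125 > 0, so the root lies in [1.25, 1.5]
g(1.375) = -2.002 < 0, so the root lies in [1.25, 1.375]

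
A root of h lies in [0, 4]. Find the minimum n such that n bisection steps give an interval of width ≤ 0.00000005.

Width after n steps is 4/2^n. Need 2^n ≥ 4/0.00000005 = 80000000.
2^26 = 67108864 < 80000000 ≤ 2^27 = 134217728, so n = 27.

27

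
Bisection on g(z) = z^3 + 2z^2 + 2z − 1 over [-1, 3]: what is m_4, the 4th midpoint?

z = 1 gives g = 4, positive; keep [-1, 1]
z = 0 gives g = -1, negative; keep [0, 1]
z = 0.5 gives g = 0.625, positive; keep [0, 0.5]
z = 0.25 gives g = -0.3594, negative; keep [0.25, 0.5]

0.25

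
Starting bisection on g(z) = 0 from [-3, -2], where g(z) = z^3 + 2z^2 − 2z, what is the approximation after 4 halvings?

-2.6875

m = -2.5, g(m) = 1.875 (+); new bracket [-3, -2.5]
m = -2.75, g(m) = -0.171875 (−); new bracket [-2.75, -2.5]
m = -2.625, g(m) = 0.943359 (+); new bracket [-2.75, -2.625]
m = -2.6875, g(m) = 0.4094 (+); new bracket [-2.75, -2.6875]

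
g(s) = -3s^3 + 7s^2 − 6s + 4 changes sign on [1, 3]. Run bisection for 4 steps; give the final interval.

m = 2, g(m) = -4 (−); new bracket [1, 2]
m = 1.5, g(m) = 0.625 (+); new bracket [1.5, 2]
m = 1.75, g(m) = -1.140625 (−); new bracket [1.5, 1.75]
m = 1.625, g(m) = -0.1387 (−); new bracket [1.5, 1.625]

[1.5, 1.625]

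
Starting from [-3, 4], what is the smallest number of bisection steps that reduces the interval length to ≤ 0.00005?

18

Width after n steps is 7/2^n. Need 2^n ≥ 7/0.00005 = 140000.
2^17 = 131072 < 140000 ≤ 2^18 = 262144, so n = 18.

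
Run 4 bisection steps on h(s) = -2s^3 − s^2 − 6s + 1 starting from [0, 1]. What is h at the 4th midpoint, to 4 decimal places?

-0.1733

m = 0.5, h(m) = -2.5 (−); new bracket [0, 0.5]
m = 0.25, h(m) = -0.59375 (−); new bracket [0, 0.25]
m = 0.125, h(m) = 0.230469 (+); new bracket [0.125, 0.25]
m = 0.1875, h(m) = -0.1733 (−); new bracket [0.125, 0.1875]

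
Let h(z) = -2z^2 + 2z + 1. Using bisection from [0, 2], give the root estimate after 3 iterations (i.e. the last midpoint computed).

midpoint 1: h = 1 > 0 → [1, 2]
midpoint 1.5: h = -0.5 < 0 → [1, 1.5]
midpoint 1.25: h = 0.375 > 0 → [1.25, 1.5]

1.25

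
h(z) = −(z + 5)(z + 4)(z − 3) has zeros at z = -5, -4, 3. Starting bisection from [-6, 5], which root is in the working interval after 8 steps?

z = -0.5 gives h = 55.125, positive; keep [-0.5, 5]
z = 2.25 gives h = 33.984375, positive; keep [2.25, 5]
z = 3.625 gives h = -41.103516, negative; keep [2.25, 3.625]
z = 2.9375 gives h = 3.4417, positive; keep [2.9375, 3.625]
z = 3.28125 gives h = -16.9588, negative; keep [2.9375, 3.28125]
z = 3.109375 gives h = -6.3058, negative; keep [2.9375, 3.109375]
z = 3.0234375 gives h = -1.3208, negative; keep [2.9375, 3.0234375]
z = 2.98046875 gives h = 1.088, positive; keep [2.98046875, 3.0234375]

3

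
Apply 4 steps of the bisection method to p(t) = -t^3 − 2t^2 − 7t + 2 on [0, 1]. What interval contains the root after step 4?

[0.25, 0.3125]

p(0.5) = -2.125 < 0, so the root lies in [0, 0.5]
p(0.25) = 0.109375 > 0, so the root lies in [0.25, 0.5]
p(0.375) = -0.958984 < 0, so the root lies in [0.25, 0.375]
p(0.3125) = -0.4133 < 0, so the root lies in [0.25, 0.3125]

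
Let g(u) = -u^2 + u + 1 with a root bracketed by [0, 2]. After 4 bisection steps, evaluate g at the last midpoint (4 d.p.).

g(1) = 1 > 0, so the root lies in [1, 2]
g(1.5) = 0.25 > 0, so the root lies in [1.5, 2]
g(1.75) = -0.3125 < 0, so the root lies in [1.5, 1.75]
g(1.625) = -0.0156 < 0, so the root lies in [1.5, 1.625]

-0.0156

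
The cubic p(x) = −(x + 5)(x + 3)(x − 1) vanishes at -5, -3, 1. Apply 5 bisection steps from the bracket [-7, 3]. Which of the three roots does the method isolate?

1

m = -2, p(m) = 9 (+); new bracket [-2, 3]
m = 0.5, p(m) = 9.625 (+); new bracket [0.5, 3]
m = 1.75, p(m) = -24.046875 (−); new bracket [0.5, 1.75]
m = 1.125, p(m) = -3.1582 (−); new bracket [0.5, 1.125]
m = 0.8125, p(m) = 4.155 (+); new bracket [0.8125, 1.125]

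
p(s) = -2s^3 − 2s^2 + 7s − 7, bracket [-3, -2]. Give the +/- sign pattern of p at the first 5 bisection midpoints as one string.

-+---

midpoint -2.5: p = -5.75 < 0 → [-3, -2.5]
midpoint -2.75: p = 0.21875 > 0 → [-2.75, -2.5]
midpoint -2.625: p = -2.980469 < 0 → [-2.75, -2.625]
midpoint -2.6875: p = -1.436 < 0 → [-2.75, -2.6875]
midpoint -2.71875: p = -0.6226 < 0 → [-2.75, -2.71875]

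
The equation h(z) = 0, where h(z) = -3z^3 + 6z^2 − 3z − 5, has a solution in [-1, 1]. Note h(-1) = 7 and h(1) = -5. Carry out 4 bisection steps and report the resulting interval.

[-0.75, -0.625]

z = 0 gives h = -5, negative; keep [-1, 0]
z = -0.5 gives h = -1.625, negative; keep [-1, -0.5]
z = -0.75 gives h = 1.890625, positive; keep [-0.75, -0.5]
z = -0.625 gives h = -0.0488, negative; keep [-0.75, -0.625]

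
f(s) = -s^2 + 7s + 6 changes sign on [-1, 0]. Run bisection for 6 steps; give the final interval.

[-0.78125, -0.765625]

m = -0.5, f(m) = 2.25 (+); new bracket [-1, -0.5]
m = -0.75, f(m) = 0.1875 (+); new bracket [-1, -0.75]
m = -0.875, f(m) = -0.890625 (−); new bracket [-0.875, -0.75]
m = -0.8125, f(m) = -0.3477 (−); new bracket [-0.8125, -0.75]
m = -0.78125, f(m) = -0.0791 (−); new bracket [-0.78125, -0.75]
m = -0.765625, f(m) = 0.0544 (+); new bracket [-0.78125, -0.765625]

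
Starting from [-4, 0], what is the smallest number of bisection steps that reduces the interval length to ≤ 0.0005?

Width after n steps is 4/2^n. Need 2^n ≥ 4/0.0005 = 8000.
2^12 = 4096 < 8000 ≤ 2^13 = 8192, so n = 13.

13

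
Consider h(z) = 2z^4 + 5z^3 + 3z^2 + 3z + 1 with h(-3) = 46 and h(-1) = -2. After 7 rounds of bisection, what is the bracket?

midpoint -2: h = -1 < 0 → [-3, -2]
midpoint -2.5: h = 12.25 > 0 → [-2.5, -2]
midpoint -2.25: h = 3.742188 > 0 → [-2.25, -2]
midpoint -2.125: h = 0.9751 > 0 → [-2.125, -2]
midpoint -2.0625: h = -0.1028 < 0 → [-2.125, -2.0625]
midpoint -2.09375: h = 0.4125 > 0 → [-2.09375, -2.0625]
midpoint -2.078125: h = 0.1491 > 0 → [-2.078125, -2.0625]

[-2.078125, -2.0625]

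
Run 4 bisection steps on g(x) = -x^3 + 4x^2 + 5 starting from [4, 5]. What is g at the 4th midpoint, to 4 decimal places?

x = 4.5 gives g = -5.125, negative; keep [4, 4.5]
x = 4.25 gives g = 0.484375, positive; keep [4.25, 4.5]
x = 4.375 gives g = -2.177734, negative; keep [4.25, 4.375]
x = 4.3125 gives g = -0.8118, negative; keep [4.25, 4.3125]

-0.8118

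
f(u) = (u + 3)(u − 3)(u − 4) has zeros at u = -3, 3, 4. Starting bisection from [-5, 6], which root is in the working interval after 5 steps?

-3

f(0.5) = 30.625 > 0, so the root lies in [-5, 0.5]
f(-2.25) = 24.609375 > 0, so the root lies in [-5, -2.25]
f(-3.625) = -31.572266 < 0, so the root lies in [-3.625, -2.25]
f(-2.9375) = 2.5745 > 0, so the root lies in [-3.625, -2.9375]
f(-3.28125) = -12.8631 < 0, so the root lies in [-3.28125, -2.9375]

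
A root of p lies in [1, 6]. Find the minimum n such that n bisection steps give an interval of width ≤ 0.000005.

20

Width after n steps is 5/2^n. Need 2^n ≥ 5/0.000005 = 1000000.
2^19 = 524288 < 1000000 ≤ 2^20 = 1048576, so n = 20.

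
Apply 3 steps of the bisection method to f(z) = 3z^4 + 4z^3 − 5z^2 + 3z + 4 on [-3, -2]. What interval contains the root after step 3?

[-2.25, -2.125]

z = -2.5 gives f = 19.9375, positive; keep [-2.5, -2]
z = -2.25 gives f = 3.261719, positive; keep [-2.25, -2]
z = -2.125 gives f = -2.16333, negative; keep [-2.25, -2.125]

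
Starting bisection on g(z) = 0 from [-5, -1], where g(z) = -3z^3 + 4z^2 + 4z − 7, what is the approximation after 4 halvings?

-1.25

z = -3 gives g = 98, positive; keep [-3, -1]
z = -2 gives g = 25, positive; keep [-2, -1]
z = -1.5 gives g = 6.125, positive; keep [-1.5, -1]
z = -1.25 gives g = 0.1094, positive; keep [-1.25, -1]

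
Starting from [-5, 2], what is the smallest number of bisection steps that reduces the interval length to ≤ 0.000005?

Width after n steps is 7/2^n. Need 2^n ≥ 7/0.000005 = 1400000.
2^20 = 1048576 < 1400000 ≤ 2^21 = 2097152, so n = 21.

21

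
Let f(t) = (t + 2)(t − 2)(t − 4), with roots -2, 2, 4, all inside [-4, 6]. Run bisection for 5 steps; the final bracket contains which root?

-2

f(1) = 9 > 0, so the root lies in [-4, 1]
f(-1.5) = 9.625 > 0, so the root lies in [-4, -1.5]
f(-2.75) = -24.046875 < 0, so the root lies in [-2.75, -1.5]
f(-2.125) = -3.1582 < 0, so the root lies in [-2.125, -1.5]
f(-1.8125) = 4.155 > 0, so the root lies in [-2.125, -1.8125]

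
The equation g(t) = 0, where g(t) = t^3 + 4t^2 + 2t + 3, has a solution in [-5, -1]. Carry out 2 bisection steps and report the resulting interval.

midpoint -3: g = 6 > 0 → [-5, -3]
midpoint -4: g = -5 < 0 → [-4, -3]

[-4, -3]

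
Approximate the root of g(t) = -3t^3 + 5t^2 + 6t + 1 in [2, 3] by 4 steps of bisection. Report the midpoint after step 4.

2.5625

t = 2.5 gives g = 0.375, positive; keep [2.5, 3]
t = 2.75 gives g = -7.078125, negative; keep [2.5, 2.75]
t = 2.625 gives g = -3.060547, negative; keep [2.5, 2.625]
t = 2.5625 gives g = -1.2722, negative; keep [2.5, 2.5625]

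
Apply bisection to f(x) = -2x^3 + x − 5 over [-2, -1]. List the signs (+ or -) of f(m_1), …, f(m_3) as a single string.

+--

midpoint -1.5: f = 0.25 > 0 → [-1.5, -1]
midpoint -1.25: f = -2.34375 < 0 → [-1.5, -1.25]
midpoint -1.375: f = -1.175781 < 0 → [-1.5, -1.375]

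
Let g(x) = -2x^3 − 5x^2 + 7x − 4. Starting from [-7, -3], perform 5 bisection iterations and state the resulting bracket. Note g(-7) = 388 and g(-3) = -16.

[-3.625, -3.5]

m = -5, g(m) = 86 (+); new bracket [-5, -3]
m = -4, g(m) = 16 (+); new bracket [-4, -3]
m = -3.5, g(m) = -4 (−); new bracket [-4, -3.5]
m = -3.75, g(m) = 4.9062 (+); new bracket [-3.75, -3.5]
m = -3.625, g(m) = 0.1914 (+); new bracket [-3.625, -3.5]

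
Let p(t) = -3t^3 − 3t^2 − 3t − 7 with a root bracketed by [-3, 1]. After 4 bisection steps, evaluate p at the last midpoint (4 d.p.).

t = -1 gives p = -4, negative; keep [-3, -1]
t = -2 gives p = 11, positive; keep [-2, -1]
t = -1.5 gives p = 0.875, positive; keep [-1.5, -1]
t = -1.25 gives p = -2.0781, negative; keep [-1.5, -1.25]

-2.0781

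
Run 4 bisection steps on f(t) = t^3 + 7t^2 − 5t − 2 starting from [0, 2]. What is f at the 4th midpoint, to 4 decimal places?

-0.3457

midpoint 1: f = 1 > 0 → [0, 1]
midpoint 0.5: f = -2.625 < 0 → [0.5, 1]
midpoint 0.75: f = -1.390625 < 0 → [0.75, 1]
midpoint 0.875: f = -0.3457 < 0 → [0.875, 1]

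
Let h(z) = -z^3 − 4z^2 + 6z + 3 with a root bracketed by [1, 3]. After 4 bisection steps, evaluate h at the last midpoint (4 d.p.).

midpoint 2: h = -9 < 0 → [1, 2]
midpoint 1.5: h = -0.375 < 0 → [1, 1.5]
midpoint 1.25: h = 2.296875 > 0 → [1.25, 1.5]
midpoint 1.375: h = 1.0879 > 0 → [1.375, 1.5]

1.0879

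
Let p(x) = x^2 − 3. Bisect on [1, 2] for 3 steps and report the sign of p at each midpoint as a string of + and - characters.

x = 1.5 gives p = -0.75, negative; keep [1.5, 2]
x = 1.75 gives p = 0.0625, positive; keep [1.5, 1.75]
x = 1.625 gives p = -0.359375, negative; keep [1.625, 1.75]

-+-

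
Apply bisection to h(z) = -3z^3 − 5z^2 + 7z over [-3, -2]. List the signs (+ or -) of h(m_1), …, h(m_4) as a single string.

m = -2.5, h(m) = -1.875 (−); new bracket [-3, -2.5]
m = -2.75, h(m) = 5.328125 (+); new bracket [-2.75, -2.5]
m = -2.625, h(m) = 1.435547 (+); new bracket [-2.625, -2.5]
m = -2.5625, h(m) = -0.2903 (−); new bracket [-2.625, -2.5625]

-++-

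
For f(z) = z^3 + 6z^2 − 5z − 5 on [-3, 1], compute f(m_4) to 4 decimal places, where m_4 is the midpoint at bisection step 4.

z = -1 gives f = 5, positive; keep [-1, 1]
z = 0 gives f = -5, negative; keep [-1, 0]
z = -0.5 gives f = -1.125, negative; keep [-1, -0.5]
z = -0.75 gives f = 1.7031, positive; keep [-0.75, -0.5]

1.7031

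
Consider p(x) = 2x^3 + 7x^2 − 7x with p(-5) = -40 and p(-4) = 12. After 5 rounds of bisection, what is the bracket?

midpoint -4.5: p = -9 < 0 → [-4.5, -4]
midpoint -4.25: p = 2.65625 > 0 → [-4.5, -4.25]
midpoint -4.375: p = -2.871094 < 0 → [-4.375, -4.25]
midpoint -4.3125: p = -0.0337 < 0 → [-4.3125, -4.25]
midpoint -4.28125: p = 1.3295 > 0 → [-4.3125, -4.28125]

[-4.3125, -4.28125]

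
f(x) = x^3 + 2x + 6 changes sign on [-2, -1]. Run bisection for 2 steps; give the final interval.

[-1.5, -1.25]

m = -1.5, f(m) = -0.375 (−); new bracket [-1.5, -1]
m = -1.25, f(m) = 1.546875 (+); new bracket [-1.5, -1.25]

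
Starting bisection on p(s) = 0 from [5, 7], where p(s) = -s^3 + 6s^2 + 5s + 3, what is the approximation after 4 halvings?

s = 6 gives p = 33, positive; keep [6, 7]
s = 6.5 gives p = 14.375, positive; keep [6.5, 7]
s = 6.75 gives p = 2.578125, positive; keep [6.75, 7]
s = 6.875 gives p = -3.9824, negative; keep [6.75, 6.875]

6.875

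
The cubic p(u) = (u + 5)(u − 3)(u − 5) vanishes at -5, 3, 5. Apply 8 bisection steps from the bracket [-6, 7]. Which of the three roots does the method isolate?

m = 0.5, p(m) = 61.875 (+); new bracket [-6, 0.5]
m = -2.75, p(m) = 100.265625 (+); new bracket [-6, -2.75]
m = -4.375, p(m) = 43.212891 (+); new bracket [-6, -4.375]
m = -5.1875, p(m) = -15.6394 (−); new bracket [-5.1875, -4.375]
m = -4.78125, p(m) = 16.6491 (+); new bracket [-5.1875, -4.78125]
m = -4.984375, p(m) = 1.2456 (+); new bracket [-5.1875, -4.984375]
m = -5.0859375, p(m) = -7.0086 (−); new bracket [-5.0859375, -4.984375]
m = -5.03515625, p(m) = -2.8348 (−); new bracket [-5.03515625, -4.984375]

-5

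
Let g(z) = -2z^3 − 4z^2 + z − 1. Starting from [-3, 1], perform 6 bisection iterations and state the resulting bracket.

[-2.3125, -2.25]

z = -1 gives g = -4, negative; keep [-3, -1]
z = -2 gives g = -3, negative; keep [-3, -2]
z = -2.5 gives g = 2.75, positive; keep [-2.5, -2]
z = -2.25 gives g = -0.7188, negative; keep [-2.5, -2.25]
z = -2.375 gives g = 0.8555, positive; keep [-2.375, -2.25]
z = -2.3125 gives g = 0.0298, positive; keep [-2.3125, -2.25]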